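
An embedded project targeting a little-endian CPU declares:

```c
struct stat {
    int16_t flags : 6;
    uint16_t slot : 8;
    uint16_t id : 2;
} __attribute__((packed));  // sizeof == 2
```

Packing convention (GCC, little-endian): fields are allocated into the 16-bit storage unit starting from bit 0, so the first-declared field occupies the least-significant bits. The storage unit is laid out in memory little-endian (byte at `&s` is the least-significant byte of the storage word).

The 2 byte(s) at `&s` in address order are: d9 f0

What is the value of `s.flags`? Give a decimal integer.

[0]=0xd9 [1]=0xf0 (little-endian) → word 0xf0d9
flags [0+:6] = (word>>0) & 0x3f = 25  ←
slot [6+:8] = (word>>6) & 0xff = 195
id [14+:2] = (word>>14) & 0x3 = 3
flags signed 6b, MSB=0: value = 25

25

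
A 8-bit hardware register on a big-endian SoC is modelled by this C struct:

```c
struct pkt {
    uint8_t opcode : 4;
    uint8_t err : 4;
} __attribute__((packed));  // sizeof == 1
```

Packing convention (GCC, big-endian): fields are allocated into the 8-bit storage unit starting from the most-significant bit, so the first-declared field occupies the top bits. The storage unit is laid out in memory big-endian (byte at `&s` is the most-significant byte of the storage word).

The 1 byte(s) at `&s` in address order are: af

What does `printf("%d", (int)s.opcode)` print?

10

[0]=0xaf (big-endian) → word 0xaf
opcode:4 @ bit 4 → (0xaf>>4)&0xf = 0xa  ←
err:4 @ bit 0 → (0xaf>>0)&0xf = 0xf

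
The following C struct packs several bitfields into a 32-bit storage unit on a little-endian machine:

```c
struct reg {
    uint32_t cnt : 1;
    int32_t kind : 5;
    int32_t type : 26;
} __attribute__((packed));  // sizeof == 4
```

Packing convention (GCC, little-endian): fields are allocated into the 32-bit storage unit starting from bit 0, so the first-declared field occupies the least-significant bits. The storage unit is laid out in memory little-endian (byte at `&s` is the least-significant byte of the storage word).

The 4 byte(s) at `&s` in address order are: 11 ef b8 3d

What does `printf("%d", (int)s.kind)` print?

8

[0]=0x11 [1]=0xef [2]=0xb8 [3]=0x3d (little-endian) → word 0x3db8ef11
cnt [0+:1] = (word>>0) & 0x1 = 1
kind [1+:5] = (word>>1) & 0x1f = 8  ←
type [6+:26] = (word>>6) & 0x3ffffff = 16180156
kind signed 5b, MSB=0: value = 8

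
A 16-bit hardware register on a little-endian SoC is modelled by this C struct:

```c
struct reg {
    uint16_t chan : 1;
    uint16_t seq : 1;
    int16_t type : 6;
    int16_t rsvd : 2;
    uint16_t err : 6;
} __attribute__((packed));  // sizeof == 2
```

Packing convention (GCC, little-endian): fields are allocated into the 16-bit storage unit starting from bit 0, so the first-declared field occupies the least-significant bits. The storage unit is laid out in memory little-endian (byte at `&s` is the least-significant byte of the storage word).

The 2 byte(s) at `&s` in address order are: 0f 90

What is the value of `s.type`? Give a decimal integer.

3

[0]=0x0f [1]=0x90 (little-endian) → word 0x900f
chan:1 @ bit 0 → (0x900f>>0)&0x1 = 0x1
seq:1 @ bit 1 → (0x900f>>1)&0x1 = 0x1
type:6 @ bit 2 → (0x900f>>2)&0x3f = 0x3  ←
rsvd:2 @ bit 8 → (0x900f>>8)&0x3 = 0x0
err:6 @ bit 10 → (0x900f>>10)&0x3f = 0x24
type signed 6b, MSB=0: value = 3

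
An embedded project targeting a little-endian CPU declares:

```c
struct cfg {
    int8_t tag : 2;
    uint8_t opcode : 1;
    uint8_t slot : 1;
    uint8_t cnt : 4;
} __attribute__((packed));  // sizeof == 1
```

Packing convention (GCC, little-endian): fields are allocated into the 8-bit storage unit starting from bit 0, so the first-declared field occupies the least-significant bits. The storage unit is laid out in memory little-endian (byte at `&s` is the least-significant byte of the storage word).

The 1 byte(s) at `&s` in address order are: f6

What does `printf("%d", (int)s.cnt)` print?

15

[0]=0xf6 (little-endian) → word 0xf6
tag [0+:2] = (word>>0) & 0x3 = 2
opcode [2+:1] = (word>>2) & 0x1 = 1
slot [3+:1] = (word>>3) & 0x1 = 0
cnt [4+:4] = (word>>4) & 0xf = 15  ←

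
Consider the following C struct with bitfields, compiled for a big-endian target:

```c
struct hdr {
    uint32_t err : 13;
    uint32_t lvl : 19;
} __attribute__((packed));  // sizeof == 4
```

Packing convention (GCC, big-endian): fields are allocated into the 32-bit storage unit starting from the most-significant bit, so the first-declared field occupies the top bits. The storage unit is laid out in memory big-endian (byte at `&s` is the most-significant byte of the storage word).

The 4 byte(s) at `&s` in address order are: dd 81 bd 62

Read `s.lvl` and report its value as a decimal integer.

[0]=0xdd [1]=0x81 [2]=0xbd [3]=0x62 (big-endian) → word 0xdd81bd62
err [19+:13] = (word>>19) & 0x1fff = 7088
lvl [0+:19] = (word>>0) & 0x7ffff = 114018  ←

114018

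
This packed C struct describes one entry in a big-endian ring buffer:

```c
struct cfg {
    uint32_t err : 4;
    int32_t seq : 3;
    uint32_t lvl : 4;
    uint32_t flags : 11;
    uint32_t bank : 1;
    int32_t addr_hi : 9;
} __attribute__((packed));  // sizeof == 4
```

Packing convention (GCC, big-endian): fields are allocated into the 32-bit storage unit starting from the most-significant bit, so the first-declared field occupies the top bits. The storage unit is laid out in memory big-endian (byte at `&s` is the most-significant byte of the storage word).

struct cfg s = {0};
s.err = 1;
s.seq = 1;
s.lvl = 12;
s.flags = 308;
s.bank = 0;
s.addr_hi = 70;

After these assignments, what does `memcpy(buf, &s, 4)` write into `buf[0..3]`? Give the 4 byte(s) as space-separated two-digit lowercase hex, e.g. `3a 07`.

13 84 d0 46

err (4b) val=1 bits=0x1 at bit 28: 0x10000000
seq (3b) val=1 bits=0x1 at bit 25: 0x12000000
lvl (4b) val=12 bits=0xc at bit 21: 0x13800000
flags (11b) val=308 bits=0x134 at bit 10: 0x1384d000
bank (1b) val=0 bits=0x0 at bit 9: 0x1384d000
addr_hi (9b) val=70 bits=0x46 at bit 0: 0x1384d046
word = 0x1384d046 → big-endian bytes:
  [0]=0x13  [1]=0x84  [2]=0xd0  [3]=0x46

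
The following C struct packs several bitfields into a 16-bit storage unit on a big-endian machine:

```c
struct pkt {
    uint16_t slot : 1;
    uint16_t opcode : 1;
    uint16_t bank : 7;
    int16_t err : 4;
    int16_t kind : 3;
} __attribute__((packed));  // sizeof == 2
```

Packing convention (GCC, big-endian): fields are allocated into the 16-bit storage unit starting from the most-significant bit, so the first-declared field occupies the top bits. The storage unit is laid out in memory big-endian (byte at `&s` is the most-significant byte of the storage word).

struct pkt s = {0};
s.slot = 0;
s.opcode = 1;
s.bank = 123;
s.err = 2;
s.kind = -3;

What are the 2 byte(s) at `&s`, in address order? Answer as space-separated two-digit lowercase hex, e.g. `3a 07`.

7d 95

[15+:1] slot=0 & 0x1 = 0x0; word=0x0000
[14+:1] opcode=1 & 0x1 = 0x1; word=0x4000
[7+:7] bank=123 & 0x7f = 0x7b; word=0x7d80
[3+:4] err=2 & 0xf = 0x2; word=0x7d90
[0+:3] kind=-3 & 0x7 = 0x5; word=0x7d95
word = 0x7d95 → big-endian bytes:
  [0]=0x7d  [1]=0x95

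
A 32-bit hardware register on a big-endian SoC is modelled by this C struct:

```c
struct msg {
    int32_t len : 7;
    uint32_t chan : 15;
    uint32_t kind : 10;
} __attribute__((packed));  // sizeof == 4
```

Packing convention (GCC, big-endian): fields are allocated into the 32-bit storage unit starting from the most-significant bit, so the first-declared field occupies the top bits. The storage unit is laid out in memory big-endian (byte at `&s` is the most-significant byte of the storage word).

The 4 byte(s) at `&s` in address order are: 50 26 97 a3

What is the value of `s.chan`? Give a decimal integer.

2469

[0]=0x50 [1]=0x26 [2]=0x97 [3]=0xa3 (big-endian) → word 0x502697a3
len:7 @ bit 25 → (0x502697a3>>25)&0x7f = 0x28
chan:15 @ bit 10 → (0x502697a3>>10)&0x7fff = 0x9a5  ←
kind:10 @ bit 0 → (0x502697a3>>0)&0x3ff = 0x3a3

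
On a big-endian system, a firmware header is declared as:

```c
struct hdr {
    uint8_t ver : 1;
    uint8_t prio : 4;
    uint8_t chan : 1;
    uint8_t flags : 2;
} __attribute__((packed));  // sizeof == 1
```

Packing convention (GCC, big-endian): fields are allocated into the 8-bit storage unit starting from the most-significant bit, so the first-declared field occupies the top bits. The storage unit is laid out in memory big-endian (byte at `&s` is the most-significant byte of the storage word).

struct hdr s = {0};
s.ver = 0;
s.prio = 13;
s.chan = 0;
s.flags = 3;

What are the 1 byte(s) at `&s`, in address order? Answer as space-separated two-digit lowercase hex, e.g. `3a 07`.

6b

ver (1b) val=0 bits=0x0 at bit 7: 0x00
prio (4b) val=13 bits=0xd at bit 3: 0x68
chan (1b) val=0 bits=0x0 at bit 2: 0x68
flags (2b) val=3 bits=0x3 at bit 0: 0x6b
word = 0x6b → big-endian bytes:
  [0]=0x6b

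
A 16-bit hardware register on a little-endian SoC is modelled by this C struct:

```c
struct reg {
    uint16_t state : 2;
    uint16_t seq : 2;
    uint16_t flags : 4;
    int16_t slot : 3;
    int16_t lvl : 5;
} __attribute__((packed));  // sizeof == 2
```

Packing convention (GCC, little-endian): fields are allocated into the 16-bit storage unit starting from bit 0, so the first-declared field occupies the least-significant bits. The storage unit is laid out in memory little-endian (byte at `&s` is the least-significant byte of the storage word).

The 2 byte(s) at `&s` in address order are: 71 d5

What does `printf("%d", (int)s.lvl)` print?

-6

[0]=0x71 [1]=0xd5 (little-endian) → word 0xd571
state:2 @ bit 0 → (0xd571>>0)&0x3 = 0x1
seq:2 @ bit 2 → (0xd571>>2)&0x3 = 0x0
flags:4 @ bit 4 → (0xd571>>4)&0xf = 0x7
slot:3 @ bit 8 → (0xd571>>8)&0x7 = 0x5
lvl:5 @ bit 11 → (0xd571>>11)&0x1f = 0x1a  ←
lvl signed 5b, MSB=1: 26 - 32 = -6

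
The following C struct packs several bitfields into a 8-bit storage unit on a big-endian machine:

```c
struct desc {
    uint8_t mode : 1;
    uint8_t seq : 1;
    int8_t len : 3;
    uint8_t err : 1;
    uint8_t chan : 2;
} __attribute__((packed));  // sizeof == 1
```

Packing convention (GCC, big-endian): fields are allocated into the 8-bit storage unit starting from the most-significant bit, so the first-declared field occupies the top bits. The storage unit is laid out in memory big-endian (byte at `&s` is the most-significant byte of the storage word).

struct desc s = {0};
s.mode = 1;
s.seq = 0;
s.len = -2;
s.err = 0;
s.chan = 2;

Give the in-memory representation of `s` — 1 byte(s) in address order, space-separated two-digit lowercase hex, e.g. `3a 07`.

mode (1b) val=1 bits=0x1 at bit 7: 0x80
seq (1b) val=0 bits=0x0 at bit 6: 0x80
len (3b) val=-2 bits=0x6 at bit 3: 0xb0
err (1b) val=0 bits=0x0 at bit 2: 0xb0
chan (2b) val=2 bits=0x2 at bit 0: 0xb2
word = 0xb2 → big-endian bytes:
  [0]=0xb2

b2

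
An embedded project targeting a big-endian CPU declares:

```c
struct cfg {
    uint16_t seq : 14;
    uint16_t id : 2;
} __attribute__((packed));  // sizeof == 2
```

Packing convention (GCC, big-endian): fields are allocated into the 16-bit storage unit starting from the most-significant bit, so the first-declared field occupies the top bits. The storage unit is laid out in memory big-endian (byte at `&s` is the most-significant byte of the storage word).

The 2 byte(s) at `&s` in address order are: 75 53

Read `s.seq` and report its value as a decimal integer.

[0]=0x75 [1]=0x53 (big-endian) → word 0x7553
seq [2+:14] = (word>>2) & 0x3fff = 7508  ←
id [0+:2] = (word>>0) & 0x3 = 3

7508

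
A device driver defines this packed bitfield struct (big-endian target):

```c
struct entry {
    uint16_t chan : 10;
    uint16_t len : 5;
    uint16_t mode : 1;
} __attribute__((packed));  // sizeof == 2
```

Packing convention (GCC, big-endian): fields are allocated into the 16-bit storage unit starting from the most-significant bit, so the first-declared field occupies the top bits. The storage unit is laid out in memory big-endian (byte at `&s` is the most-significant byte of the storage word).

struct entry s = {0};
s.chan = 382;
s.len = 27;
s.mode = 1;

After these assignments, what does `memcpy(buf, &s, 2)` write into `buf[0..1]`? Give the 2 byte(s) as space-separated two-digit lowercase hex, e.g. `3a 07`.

5f b7

[6+:10] chan=382 & 0x3ff = 0x17e; word=0x5f80
[1+:5] len=27 & 0x1f = 0x1b; word=0x5fb6
[0+:1] mode=1 & 0x1 = 0x1; word=0x5fb7
word = 0x5fb7 → big-endian bytes:
  [0]=0x5f  [1]=0xb7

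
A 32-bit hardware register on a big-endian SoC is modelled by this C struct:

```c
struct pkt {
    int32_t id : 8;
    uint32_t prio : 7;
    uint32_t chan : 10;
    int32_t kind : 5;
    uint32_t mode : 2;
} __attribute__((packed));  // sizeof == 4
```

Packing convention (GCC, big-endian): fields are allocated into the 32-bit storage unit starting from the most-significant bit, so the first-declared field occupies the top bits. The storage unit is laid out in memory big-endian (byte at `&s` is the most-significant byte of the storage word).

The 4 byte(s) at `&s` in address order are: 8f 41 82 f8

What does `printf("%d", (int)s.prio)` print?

[0]=0x8f [1]=0x41 [2]=0x82 [3]=0xf8 (big-endian) → word 0x8f4182f8
id:8 @ bit 24 → (0x8f4182f8>>24)&0xff = 0x8f
prio:7 @ bit 17 → (0x8f4182f8>>17)&0x7f = 0x20  ←
chan:10 @ bit 7 → (0x8f4182f8>>7)&0x3ff = 0x305
kind:5 @ bit 2 → (0x8f4182f8>>2)&0x1f = 0x1e
mode:2 @ bit 0 → (0x8f4182f8>>0)&0x3 = 0x0

32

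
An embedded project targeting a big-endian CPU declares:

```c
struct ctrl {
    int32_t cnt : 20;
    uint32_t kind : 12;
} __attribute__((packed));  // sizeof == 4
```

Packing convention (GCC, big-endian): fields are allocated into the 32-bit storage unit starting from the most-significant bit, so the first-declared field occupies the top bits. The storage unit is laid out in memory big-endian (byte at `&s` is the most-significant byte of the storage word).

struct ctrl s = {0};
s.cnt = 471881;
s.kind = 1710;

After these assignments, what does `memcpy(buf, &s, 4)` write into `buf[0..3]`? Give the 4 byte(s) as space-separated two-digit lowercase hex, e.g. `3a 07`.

73 34 96 ae

[12+:20] cnt=471881 & 0xfffff = 0x73349; word=0x73349000
[0+:12] kind=1710 & 0xfff = 0x6ae; word=0x733496ae
word = 0x733496ae → big-endian bytes:
  [0]=0x73  [1]=0x34  [2]=0x96  [3]=0xae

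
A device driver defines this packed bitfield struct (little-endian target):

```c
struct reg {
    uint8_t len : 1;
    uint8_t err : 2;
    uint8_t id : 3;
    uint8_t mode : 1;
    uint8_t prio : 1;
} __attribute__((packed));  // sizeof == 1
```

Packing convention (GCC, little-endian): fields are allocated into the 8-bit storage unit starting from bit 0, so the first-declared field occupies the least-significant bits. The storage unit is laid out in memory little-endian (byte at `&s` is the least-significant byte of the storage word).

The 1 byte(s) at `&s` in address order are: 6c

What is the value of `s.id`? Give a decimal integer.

5

[0]=0x6c (little-endian) → word 0x6c
len [0+:1] = (word>>0) & 0x1 = 0
err [1+:2] = (word>>1) & 0x3 = 2
id [3+:3] = (word>>3) & 0x7 = 5  ←
mode [6+:1] = (word>>6) & 0x1 = 1
prio [7+:1] = (word>>7) & 0x1 = 0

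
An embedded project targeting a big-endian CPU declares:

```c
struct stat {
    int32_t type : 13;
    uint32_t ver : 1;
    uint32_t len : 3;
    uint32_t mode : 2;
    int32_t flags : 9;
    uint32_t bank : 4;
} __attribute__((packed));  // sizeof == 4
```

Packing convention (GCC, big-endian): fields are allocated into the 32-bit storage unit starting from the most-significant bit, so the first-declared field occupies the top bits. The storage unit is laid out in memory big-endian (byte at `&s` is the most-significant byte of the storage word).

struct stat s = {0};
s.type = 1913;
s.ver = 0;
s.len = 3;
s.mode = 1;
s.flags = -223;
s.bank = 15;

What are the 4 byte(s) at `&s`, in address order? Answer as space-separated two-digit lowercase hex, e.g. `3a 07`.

3b c9 b2 1f

type (13b) val=1913 bits=0x779 at bit 19: 0x3bc80000
ver (1b) val=0 bits=0x0 at bit 18: 0x3bc80000
len (3b) val=3 bits=0x3 at bit 15: 0x3bc98000
mode (2b) val=1 bits=0x1 at bit 13: 0x3bc9a000
flags (9b) val=-223 bits=0x121 at bit 4: 0x3bc9b210
bank (4b) val=15 bits=0xf at bit 0: 0x3bc9b21f
word = 0x3bc9b21f → big-endian bytes:
  [0]=0x3b  [1]=0xc9  [2]=0xb2  [3]=0x1f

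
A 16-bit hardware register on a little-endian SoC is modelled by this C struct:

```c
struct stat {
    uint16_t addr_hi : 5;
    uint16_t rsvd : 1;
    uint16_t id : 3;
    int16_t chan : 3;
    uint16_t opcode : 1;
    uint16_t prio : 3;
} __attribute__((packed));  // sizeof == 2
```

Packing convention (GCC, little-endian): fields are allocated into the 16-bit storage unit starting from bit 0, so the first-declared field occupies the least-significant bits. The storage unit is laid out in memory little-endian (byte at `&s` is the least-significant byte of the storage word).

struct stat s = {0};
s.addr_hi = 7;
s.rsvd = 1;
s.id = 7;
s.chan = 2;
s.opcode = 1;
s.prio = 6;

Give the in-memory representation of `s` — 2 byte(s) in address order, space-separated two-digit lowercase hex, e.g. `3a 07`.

addr_hi:5 = 7 → 0x7 << 0 → word 0x0007
rsvd:1 = 1 → 0x1 << 5 → word 0x0027
id:3 = 7 → 0x7 << 6 → word 0x01e7
chan:3 = 2 → 0x2 << 9 → word 0x05e7
opcode:1 = 1 → 0x1 << 12 → word 0x15e7
prio:3 = 6 → 0x6 << 13 → word 0xd5e7
word = 0xd5e7 → little-endian bytes:
  [0]=0xe7  [1]=0xd5

e7 d5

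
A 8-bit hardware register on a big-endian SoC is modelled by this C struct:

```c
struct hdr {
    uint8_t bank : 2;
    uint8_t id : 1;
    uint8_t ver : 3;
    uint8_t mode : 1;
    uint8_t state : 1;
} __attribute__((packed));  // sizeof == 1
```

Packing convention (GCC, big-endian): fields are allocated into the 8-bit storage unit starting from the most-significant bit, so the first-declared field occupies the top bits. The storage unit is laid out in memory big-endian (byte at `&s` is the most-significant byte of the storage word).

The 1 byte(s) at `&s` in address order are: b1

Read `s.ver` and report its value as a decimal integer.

4

[0]=0xb1 (big-endian) → word 0xb1
bank:2 @ bit 6 → (0xb1>>6)&0x3 = 0x2
id:1 @ bit 5 → (0xb1>>5)&0x1 = 0x1
ver:3 @ bit 2 → (0xb1>>2)&0x7 = 0x4  ←
mode:1 @ bit 1 → (0xb1>>1)&0x1 = 0x0
state:1 @ bit 0 → (0xb1>>0)&0x1 = 0x1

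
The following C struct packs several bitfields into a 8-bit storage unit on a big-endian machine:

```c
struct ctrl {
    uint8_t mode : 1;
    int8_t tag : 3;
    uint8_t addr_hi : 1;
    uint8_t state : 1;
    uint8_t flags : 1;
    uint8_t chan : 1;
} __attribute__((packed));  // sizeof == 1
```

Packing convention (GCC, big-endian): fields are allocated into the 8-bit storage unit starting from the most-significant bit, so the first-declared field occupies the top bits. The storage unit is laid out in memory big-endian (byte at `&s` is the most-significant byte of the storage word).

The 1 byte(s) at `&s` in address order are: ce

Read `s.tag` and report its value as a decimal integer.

[0]=0xce (big-endian) → word 0xce
mode [7+:1] = (word>>7) & 0x1 = 1
tag [4+:3] = (word>>4) & 0x7 = 4  ←
addr_hi [3+:1] = (word>>3) & 0x1 = 1
state [2+:1] = (word>>2) & 0x1 = 1
flags [1+:1] = (word>>1) & 0x1 = 1
chan [0+:1] = (word>>0) & 0x1 = 0
tag signed 3b, MSB=1: 4 - 8 = -4

-4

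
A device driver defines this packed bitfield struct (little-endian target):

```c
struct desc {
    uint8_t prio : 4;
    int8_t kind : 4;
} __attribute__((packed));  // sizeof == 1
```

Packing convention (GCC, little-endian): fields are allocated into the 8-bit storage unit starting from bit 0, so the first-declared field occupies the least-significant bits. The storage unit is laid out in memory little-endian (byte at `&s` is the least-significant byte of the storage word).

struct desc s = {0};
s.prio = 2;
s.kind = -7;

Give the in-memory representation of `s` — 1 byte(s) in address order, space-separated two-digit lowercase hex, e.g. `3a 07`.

92

prio (4b) val=2 bits=0x2 at bit 0: 0x02
kind (4b) val=-7 bits=0x9 at bit 4: 0x92
word = 0x92 → little-endian bytes:
  [0]=0x92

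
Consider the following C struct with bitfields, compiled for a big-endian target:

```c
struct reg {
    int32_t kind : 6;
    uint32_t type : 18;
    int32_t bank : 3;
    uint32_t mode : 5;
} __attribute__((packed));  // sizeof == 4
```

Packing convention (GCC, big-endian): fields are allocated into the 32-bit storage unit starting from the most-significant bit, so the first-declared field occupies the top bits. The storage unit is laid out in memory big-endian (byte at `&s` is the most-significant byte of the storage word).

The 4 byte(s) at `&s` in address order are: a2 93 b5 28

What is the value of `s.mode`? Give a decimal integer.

8

[0]=0xa2 [1]=0x93 [2]=0xb5 [3]=0x28 (big-endian) → word 0xa293b528
kind [26+:6] = (word>>26) & 0x3f = 40
type [8+:18] = (word>>8) & 0x3ffff = 168885
bank [5+:3] = (word>>5) & 0x7 = 1
mode [0+:5] = (word>>0) & 0x1f = 8  ←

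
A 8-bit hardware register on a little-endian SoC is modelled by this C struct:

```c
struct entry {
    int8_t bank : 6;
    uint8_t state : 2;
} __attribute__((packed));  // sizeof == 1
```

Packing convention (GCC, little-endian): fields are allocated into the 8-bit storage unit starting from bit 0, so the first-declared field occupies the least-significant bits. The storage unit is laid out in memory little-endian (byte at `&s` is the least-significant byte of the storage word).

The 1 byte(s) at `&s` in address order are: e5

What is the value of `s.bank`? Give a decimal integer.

[0]=0xe5 (little-endian) → word 0xe5
bank [0+:6] = (word>>0) & 0x3f = 37  ←
state [6+:2] = (word>>6) & 0x3 = 3
bank signed 6b, MSB=1: 37 - 64 = -27

-27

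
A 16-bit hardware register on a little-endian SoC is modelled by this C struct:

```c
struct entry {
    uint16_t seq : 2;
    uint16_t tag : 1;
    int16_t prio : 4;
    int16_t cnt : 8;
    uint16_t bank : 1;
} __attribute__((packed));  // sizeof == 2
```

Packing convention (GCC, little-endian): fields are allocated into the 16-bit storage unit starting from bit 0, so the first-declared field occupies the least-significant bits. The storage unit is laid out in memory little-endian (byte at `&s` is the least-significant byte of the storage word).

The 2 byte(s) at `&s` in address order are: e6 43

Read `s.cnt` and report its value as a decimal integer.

-121

[0]=0xe6 [1]=0x43 (little-endian) → word 0x43e6
seq [0+:2] = (word>>0) & 0x3 = 2
tag [2+:1] = (word>>2) & 0x1 = 1
prio [3+:4] = (word>>3) & 0xf = 12
cnt [7+:8] = (word>>7) & 0xff = 135  ←
bank [15+:1] = (word>>15) & 0x1 = 0
cnt signed 8b, MSB=1: 135 - 256 = -121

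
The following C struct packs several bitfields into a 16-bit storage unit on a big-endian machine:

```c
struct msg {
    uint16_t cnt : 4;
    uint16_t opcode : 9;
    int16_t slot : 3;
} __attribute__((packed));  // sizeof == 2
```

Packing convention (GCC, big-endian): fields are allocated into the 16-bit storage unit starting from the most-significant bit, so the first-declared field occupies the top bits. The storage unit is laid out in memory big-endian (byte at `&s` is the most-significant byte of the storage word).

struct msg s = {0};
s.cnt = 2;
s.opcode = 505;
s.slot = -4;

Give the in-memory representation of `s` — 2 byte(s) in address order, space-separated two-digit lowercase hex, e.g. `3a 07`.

[12+:4] cnt=2 & 0xf = 0x2; word=0x2000
[3+:9] opcode=505 & 0x1ff = 0x1f9; word=0x2fc8
[0+:3] slot=-4 & 0x7 = 0x4; word=0x2fcc
word = 0x2fcc → big-endian bytes:
  [0]=0x2f  [1]=0xcc

2f cc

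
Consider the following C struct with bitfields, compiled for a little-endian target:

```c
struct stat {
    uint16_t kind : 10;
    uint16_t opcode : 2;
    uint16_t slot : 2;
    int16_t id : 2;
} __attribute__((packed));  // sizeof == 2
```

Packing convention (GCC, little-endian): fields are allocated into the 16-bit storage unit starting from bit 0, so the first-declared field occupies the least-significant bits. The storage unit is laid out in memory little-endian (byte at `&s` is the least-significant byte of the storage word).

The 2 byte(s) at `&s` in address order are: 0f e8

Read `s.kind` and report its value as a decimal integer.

[0]=0x0f [1]=0xe8 (little-endian) → word 0xe80f
kind [0+:10] = (word>>0) & 0x3ff = 15  ←
opcode [10+:2] = (word>>10) & 0x3 = 2
slot [12+:2] = (word>>12) & 0x3 = 2
id [14+:2] = (word>>14) & 0x3 = 3

15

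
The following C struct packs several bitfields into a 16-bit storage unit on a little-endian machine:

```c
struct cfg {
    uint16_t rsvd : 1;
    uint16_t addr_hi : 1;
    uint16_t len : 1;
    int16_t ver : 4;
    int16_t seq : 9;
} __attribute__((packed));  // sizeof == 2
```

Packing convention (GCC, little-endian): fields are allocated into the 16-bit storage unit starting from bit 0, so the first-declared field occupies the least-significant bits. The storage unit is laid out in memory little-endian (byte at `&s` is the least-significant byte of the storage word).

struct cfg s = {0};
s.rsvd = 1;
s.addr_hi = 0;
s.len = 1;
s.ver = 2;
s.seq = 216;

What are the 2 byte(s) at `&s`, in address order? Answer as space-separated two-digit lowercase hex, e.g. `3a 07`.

15 6c

[0+:1] rsvd=1 & 0x1 = 0x1; word=0x0001
[1+:1] addr_hi=0 & 0x1 = 0x0; word=0x0001
[2+:1] len=1 & 0x1 = 0x1; word=0x0005
[3+:4] ver=2 & 0xf = 0x2; word=0x0015
[7+:9] seq=216 & 0x1ff = 0xd8; word=0x6c15
word = 0x6c15 → little-endian bytes:
  [0]=0x15  [1]=0x6c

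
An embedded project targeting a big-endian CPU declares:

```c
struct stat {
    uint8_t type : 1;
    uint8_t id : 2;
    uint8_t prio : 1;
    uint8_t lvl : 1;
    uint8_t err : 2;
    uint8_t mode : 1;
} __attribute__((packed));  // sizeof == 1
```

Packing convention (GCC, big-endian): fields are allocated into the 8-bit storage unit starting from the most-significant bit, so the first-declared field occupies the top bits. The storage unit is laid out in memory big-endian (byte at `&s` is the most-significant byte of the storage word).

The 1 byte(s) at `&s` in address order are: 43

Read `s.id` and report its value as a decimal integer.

2

[0]=0x43 (big-endian) → word 0x43
type:1 @ bit 7 → (0x43>>7)&0x1 = 0x0
id:2 @ bit 5 → (0x43>>5)&0x3 = 0x2  ←
prio:1 @ bit 4 → (0x43>>4)&0x1 = 0x0
lvl:1 @ bit 3 → (0x43>>3)&0x1 = 0x0
err:2 @ bit 1 → (0x43>>1)&0x3 = 0x1
mode:1 @ bit 0 → (0x43>>0)&0x1 = 0x1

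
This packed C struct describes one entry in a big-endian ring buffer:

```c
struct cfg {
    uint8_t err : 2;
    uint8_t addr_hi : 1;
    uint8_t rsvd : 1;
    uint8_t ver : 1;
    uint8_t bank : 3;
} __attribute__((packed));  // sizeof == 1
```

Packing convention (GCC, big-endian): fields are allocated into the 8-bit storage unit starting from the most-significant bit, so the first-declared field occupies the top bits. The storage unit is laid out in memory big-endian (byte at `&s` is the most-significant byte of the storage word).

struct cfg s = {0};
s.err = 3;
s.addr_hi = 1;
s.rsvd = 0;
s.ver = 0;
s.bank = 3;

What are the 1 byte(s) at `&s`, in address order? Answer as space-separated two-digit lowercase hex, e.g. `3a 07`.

e3

[6+:2] err=3 & 0x3 = 0x3; word=0xc0
[5+:1] addr_hi=1 & 0x1 = 0x1; word=0xe0
[4+:1] rsvd=0 & 0x1 = 0x0; word=0xe0
[3+:1] ver=0 & 0x1 = 0x0; word=0xe0
[0+:3] bank=3 & 0x7 = 0x3; word=0xe3
word = 0xe3 → big-endian bytes:
  [0]=0xe3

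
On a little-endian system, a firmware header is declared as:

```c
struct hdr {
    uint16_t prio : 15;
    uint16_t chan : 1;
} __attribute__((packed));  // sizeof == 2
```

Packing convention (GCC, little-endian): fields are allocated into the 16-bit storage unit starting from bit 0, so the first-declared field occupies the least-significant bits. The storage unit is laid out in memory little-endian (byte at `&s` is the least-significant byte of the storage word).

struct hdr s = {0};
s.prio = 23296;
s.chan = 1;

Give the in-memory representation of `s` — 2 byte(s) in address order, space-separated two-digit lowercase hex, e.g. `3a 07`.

prio (15b) val=23296 bits=0x5b00 at bit 0: 0x5b00
chan (1b) val=1 bits=0x1 at bit 15: 0xdb00
word = 0xdb00 → little-endian bytes:
  [0]=0x00  [1]=0xdb

00 db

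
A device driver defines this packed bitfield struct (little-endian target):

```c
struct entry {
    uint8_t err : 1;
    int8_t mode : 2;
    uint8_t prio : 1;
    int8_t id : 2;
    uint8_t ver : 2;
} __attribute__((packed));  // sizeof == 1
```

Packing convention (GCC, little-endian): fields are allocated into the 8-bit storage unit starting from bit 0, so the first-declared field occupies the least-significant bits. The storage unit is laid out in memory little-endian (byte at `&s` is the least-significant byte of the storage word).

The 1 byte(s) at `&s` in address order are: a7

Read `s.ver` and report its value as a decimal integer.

[0]=0xa7 (little-endian) → word 0xa7
err:1 @ bit 0 → (0xa7>>0)&0x1 = 0x1
mode:2 @ bit 1 → (0xa7>>1)&0x3 = 0x3
prio:1 @ bit 3 → (0xa7>>3)&0x1 = 0x0
id:2 @ bit 4 → (0xa7>>4)&0x3 = 0x2
ver:2 @ bit 6 → (0xa7>>6)&0x3 = 0x2  ←

2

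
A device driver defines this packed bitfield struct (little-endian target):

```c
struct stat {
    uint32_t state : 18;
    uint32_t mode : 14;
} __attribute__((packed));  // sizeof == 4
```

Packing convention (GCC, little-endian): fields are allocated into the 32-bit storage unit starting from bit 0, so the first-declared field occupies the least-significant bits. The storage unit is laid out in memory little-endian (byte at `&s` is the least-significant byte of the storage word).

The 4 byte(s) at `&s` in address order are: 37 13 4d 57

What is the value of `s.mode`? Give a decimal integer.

5587

[0]=0x37 [1]=0x13 [2]=0x4d [3]=0x57 (little-endian) → word 0x574d1337
state [0+:18] = (word>>0) & 0x3ffff = 70455
mode [18+:14] = (word>>18) & 0x3fff = 5587  ←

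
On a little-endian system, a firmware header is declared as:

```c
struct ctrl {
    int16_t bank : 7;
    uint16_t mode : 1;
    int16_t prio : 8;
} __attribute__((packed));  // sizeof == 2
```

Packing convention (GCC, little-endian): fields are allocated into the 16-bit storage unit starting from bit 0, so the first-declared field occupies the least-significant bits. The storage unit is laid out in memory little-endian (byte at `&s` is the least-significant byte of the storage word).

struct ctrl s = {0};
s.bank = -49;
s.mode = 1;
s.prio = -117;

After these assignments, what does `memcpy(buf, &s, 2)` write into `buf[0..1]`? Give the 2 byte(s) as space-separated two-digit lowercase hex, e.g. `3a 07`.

bank (7b) val=-49 bits=0x4f at bit 0: 0x004f
mode (1b) val=1 bits=0x1 at bit 7: 0x00cf
prio (8b) val=-117 bits=0x8b at bit 8: 0x8bcf
word = 0x8bcf → little-endian bytes:
  [0]=0xcf  [1]=0x8b

cf 8b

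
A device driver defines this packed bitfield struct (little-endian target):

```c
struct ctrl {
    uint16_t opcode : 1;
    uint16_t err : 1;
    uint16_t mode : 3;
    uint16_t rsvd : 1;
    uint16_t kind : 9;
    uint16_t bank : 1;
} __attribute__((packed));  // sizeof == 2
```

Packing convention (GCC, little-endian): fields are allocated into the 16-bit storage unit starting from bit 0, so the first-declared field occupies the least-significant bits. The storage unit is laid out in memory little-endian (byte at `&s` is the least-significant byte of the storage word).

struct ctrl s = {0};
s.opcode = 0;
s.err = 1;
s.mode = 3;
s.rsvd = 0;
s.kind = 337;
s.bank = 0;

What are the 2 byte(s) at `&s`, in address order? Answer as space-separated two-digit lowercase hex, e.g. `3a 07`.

[0+:1] opcode=0 & 0x1 = 0x0; word=0x0000
[1+:1] err=1 & 0x1 = 0x1; word=0x0002
[2+:3] mode=3 & 0x7 = 0x3; word=0x000e
[5+:1] rsvd=0 & 0x1 = 0x0; word=0x000e
[6+:9] kind=337 & 0x1ff = 0x151; word=0x544e
[15+:1] bank=0 & 0x1 = 0x0; word=0x544e
word = 0x544e → little-endian bytes:
  [0]=0x4e  [1]=0x54

4e 54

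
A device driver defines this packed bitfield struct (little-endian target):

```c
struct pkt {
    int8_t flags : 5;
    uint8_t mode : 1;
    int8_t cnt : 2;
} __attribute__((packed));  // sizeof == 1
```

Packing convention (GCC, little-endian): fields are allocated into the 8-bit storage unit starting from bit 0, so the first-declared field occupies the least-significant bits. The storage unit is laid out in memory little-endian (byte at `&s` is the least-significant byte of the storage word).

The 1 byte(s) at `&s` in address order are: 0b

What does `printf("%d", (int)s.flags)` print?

11

[0]=0x0b (little-endian) → word 0x0b
flags [0+:5] = (word>>0) & 0x1f = 11  ←
mode [5+:1] = (word>>5) & 0x1 = 0
cnt [6+:2] = (word>>6) & 0x3 = 0
flags signed 5b, MSB=0: value = 11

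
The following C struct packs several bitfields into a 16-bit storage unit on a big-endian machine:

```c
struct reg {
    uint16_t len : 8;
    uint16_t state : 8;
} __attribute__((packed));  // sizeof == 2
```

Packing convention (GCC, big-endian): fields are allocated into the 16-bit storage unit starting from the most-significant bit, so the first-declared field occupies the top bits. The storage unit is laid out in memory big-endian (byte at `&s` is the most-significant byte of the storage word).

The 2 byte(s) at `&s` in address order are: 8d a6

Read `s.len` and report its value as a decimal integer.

[0]=0x8d [1]=0xa6 (big-endian) → word 0x8da6
len [8+:8] = (word>>8) & 0xff = 141  ←
state [0+:8] = (word>>0) & 0xff = 166

141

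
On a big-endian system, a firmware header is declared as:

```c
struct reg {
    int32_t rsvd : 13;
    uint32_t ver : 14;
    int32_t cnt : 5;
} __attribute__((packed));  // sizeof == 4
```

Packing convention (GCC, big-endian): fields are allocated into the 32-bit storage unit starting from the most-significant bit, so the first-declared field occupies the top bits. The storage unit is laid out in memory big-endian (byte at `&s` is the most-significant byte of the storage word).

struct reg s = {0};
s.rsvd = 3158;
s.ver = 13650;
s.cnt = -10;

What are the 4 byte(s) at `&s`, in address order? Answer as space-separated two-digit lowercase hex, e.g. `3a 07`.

rsvd (13b) val=3158 bits=0xc56 at bit 19: 0x62b00000
ver (14b) val=13650 bits=0x3552 at bit 5: 0x62b6aa40
cnt (5b) val=-10 bits=0x16 at bit 0: 0x62b6aa56
word = 0x62b6aa56 → big-endian bytes:
  [0]=0x62  [1]=0xb6  [2]=0xaa  [3]=0x56

62 b6 aa 56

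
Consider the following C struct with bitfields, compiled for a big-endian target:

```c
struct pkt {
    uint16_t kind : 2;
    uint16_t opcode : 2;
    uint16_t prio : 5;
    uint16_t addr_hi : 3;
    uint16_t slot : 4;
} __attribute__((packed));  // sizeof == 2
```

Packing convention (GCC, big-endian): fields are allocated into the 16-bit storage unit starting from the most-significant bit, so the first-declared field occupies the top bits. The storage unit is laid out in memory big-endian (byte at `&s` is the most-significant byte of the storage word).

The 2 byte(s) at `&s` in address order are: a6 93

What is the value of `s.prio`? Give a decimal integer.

[0]=0xa6 [1]=0x93 (big-endian) → word 0xa693
kind [14+:2] = (word>>14) & 0x3 = 2
opcode [12+:2] = (word>>12) & 0x3 = 2
prio [7+:5] = (word>>7) & 0x1f = 13  ←
addr_hi [4+:3] = (word>>4) & 0x7 = 1
slot [0+:4] = (word>>0) & 0xf = 3

13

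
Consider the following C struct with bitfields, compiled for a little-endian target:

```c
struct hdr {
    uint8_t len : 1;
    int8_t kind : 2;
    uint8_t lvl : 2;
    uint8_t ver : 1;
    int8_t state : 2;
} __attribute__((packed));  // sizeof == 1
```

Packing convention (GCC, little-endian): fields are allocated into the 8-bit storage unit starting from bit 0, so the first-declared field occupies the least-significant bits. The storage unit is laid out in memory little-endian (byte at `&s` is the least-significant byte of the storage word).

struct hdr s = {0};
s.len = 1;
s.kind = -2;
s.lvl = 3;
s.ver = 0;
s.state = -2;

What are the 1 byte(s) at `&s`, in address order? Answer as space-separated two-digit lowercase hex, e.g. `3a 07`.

9d

len:1 = 1 → 0x1 << 0 → word 0x01
kind:2 = -2 → 0x2 << 1 → word 0x05
lvl:2 = 3 → 0x3 << 3 → word 0x1d
ver:1 = 0 → 0x0 << 5 → word 0x1d
state:2 = -2 → 0x2 << 6 → word 0x9d
word = 0x9d → little-endian bytes:
  [0]=0x9d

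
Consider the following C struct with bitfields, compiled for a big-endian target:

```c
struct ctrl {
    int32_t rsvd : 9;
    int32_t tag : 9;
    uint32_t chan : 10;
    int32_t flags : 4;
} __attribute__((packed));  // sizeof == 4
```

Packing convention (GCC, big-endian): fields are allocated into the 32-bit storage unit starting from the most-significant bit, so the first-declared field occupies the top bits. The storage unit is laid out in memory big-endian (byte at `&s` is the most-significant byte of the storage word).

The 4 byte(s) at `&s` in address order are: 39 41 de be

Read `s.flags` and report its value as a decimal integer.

[0]=0x39 [1]=0x41 [2]=0xde [3]=0xbe (big-endian) → word 0x3941debe
rsvd:9 @ bit 23 → (0x3941debe>>23)&0x1ff = 0x72
tag:9 @ bit 14 → (0x3941debe>>14)&0x1ff = 0x107
chan:10 @ bit 4 → (0x3941debe>>4)&0x3ff = 0x1eb
flags:4 @ bit 0 → (0x3941debe>>0)&0xf = 0xe  ←
flags signed 4b, MSB=1: 14 - 16 = -2

-2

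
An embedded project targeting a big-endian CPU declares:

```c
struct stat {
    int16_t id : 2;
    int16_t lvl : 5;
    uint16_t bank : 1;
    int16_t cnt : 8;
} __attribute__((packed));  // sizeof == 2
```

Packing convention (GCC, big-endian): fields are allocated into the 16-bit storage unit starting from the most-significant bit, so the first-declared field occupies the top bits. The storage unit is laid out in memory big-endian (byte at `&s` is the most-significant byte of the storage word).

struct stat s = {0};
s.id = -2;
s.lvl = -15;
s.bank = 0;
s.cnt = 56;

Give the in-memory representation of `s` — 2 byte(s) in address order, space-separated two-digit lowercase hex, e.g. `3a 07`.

id:2 = -2 → 0x2 << 14 → word 0x8000
lvl:5 = -15 → 0x11 << 9 → word 0xa200
bank:1 = 0 → 0x0 << 8 → word 0xa200
cnt:8 = 56 → 0x38 << 0 → word 0xa238
word = 0xa238 → big-endian bytes:
  [0]=0xa2  [1]=0x38

a2 38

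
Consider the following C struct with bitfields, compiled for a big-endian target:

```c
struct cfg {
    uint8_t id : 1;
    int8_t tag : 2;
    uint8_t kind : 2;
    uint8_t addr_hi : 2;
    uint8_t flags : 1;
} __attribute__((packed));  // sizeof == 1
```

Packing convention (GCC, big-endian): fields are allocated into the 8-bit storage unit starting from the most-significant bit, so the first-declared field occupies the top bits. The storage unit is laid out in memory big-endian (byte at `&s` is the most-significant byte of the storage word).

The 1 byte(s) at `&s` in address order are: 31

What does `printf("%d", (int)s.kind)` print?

2

[0]=0x31 (big-endian) → word 0x31
id:1 @ bit 7 → (0x31>>7)&0x1 = 0x0
tag:2 @ bit 5 → (0x31>>5)&0x3 = 0x1
kind:2 @ bit 3 → (0x31>>3)&0x3 = 0x2  ←
addr_hi:2 @ bit 1 → (0x31>>1)&0x3 = 0x0
flags:1 @ bit 0 → (0x31>>0)&0x1 = 0x1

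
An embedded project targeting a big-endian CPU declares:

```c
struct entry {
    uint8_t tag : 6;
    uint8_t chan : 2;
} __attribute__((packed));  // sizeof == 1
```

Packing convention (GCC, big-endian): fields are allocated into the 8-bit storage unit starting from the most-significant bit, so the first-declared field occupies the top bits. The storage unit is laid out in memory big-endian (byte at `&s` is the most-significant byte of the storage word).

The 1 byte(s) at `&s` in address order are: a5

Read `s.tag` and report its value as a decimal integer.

[0]=0xa5 (big-endian) → word 0xa5
tag:6 @ bit 2 → (0xa5>>2)&0x3f = 0x29  ←
chan:2 @ bit 0 → (0xa5>>0)&0x3 = 0x1

41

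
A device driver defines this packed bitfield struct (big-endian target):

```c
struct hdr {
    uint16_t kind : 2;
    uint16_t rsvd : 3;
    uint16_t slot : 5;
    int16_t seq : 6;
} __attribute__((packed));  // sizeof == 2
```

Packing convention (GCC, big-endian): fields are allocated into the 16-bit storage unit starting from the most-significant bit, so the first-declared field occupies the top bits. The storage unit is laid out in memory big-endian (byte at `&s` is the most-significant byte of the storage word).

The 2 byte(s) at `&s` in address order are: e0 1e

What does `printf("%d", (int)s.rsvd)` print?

[0]=0xe0 [1]=0x1e (big-endian) → word 0xe01e
kind [14+:2] = (word>>14) & 0x3 = 3
rsvd [11+:3] = (word>>11) & 0x7 = 4  ←
slot [6+:5] = (word>>6) & 0x1f = 0
seq [0+:6] = (word>>0) & 0x3f = 30

4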